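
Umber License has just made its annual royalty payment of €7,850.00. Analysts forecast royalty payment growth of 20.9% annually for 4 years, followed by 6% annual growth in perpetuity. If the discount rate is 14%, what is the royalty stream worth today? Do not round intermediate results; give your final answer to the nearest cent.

€168022.08

D_1 = 9490.65000
D_2 = 11474.19585
D_3 = 13872.30278
D_4 = 16771.61406
Terminal value at year 4: TV = D_4×(1+g_2)/(r−g_2) = 17777.91091/0.08 = 222223.88635
P_0 = D_1/(1+r)^1 + D_2/(1+r)^2 + D_3/(1+r)^3 + D_4/(1+r)^4 + TV/(1+r)^4
    = 8325.13158 + 8829.02112 + 9363.40924 + 9930.14191 + 131574.38027 = 168022.08412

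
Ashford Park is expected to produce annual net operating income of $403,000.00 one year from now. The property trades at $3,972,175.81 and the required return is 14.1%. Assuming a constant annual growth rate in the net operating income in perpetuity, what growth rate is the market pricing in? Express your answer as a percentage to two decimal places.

3.95%

P = D₁/(r−g) ⇒ g = r − D₁/P = 0.141 − $403,000.00/$3,972,175.81 = 0.039544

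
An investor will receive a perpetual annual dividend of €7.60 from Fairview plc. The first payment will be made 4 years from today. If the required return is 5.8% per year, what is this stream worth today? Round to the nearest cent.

€110.64

Value at end of year 3: C / r = €7.60 / 0.058 = €131.0345
Discount to today: PV = €131.0345 / (1 + 0.058)^3 = €131.0345 / 1.184287 = €110.64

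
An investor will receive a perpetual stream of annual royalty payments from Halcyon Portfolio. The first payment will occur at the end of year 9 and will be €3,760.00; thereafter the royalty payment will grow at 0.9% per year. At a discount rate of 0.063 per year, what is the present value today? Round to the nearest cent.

€42709.84

Value at end of year 8: C₁ / (r − g) = €3,760.00 / (0.063 − 0.009) = €69,629.6296
Discount to today: PV = €69,629.6296 / (1 + 0.063)^8 = €69,629.6296 / 1.630295 = €42,709.84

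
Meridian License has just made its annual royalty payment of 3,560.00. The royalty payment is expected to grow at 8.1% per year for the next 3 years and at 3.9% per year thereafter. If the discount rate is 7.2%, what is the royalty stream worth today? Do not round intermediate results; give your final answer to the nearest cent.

D_1 = 3848.36000
D_2 = 4160.07716
D_3 = 4497.04341
Terminal value at year 3: TV = D_3×(1+g_2)/(r−g_2) = 4672.42810/0.033 = 141588.73039
P_0 = D_1/(1+r)^1 + D_2/(1+r)^2 + D_3/(1+r)^3 + TV/(1+r)^3
    = 3589.88806 + 3620.02705 + 3650.41906 + 114932.89112 = 125793.22529

125793.23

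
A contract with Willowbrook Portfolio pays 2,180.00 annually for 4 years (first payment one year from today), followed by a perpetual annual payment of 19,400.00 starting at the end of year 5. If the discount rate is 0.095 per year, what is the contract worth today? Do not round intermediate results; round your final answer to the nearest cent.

PV of 4-year annuity: 2,180.00 × [1 − (1+0.095)^−4] / 0.095 = 6985.76884
Perpetuity value at year 4: 19,400.00 / 0.095 = 204210.52632
PV of perpetuity: 204210.52632 / (1+0.095)^4 = 142043.59256
Total PV = 6985.76884 + 142043.59256 = 149029.36141

149029.36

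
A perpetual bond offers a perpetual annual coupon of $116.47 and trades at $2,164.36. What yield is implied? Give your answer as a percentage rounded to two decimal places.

5.38%

P = C/r ⇒ r = C/P = $116.47/$2,164.36 = 0.053813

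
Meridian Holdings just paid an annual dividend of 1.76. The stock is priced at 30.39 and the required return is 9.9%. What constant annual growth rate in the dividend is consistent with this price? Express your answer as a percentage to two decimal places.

P = D₀(1+g)/(r−g) ⇒ P(r−g) = D₀(1+g) ⇒ g(P+D₀) = P·r − D₀
g = (P·r − D₀)/(P + D₀) = (30.39×0.099 − 1.76) / (30.39 + 1.76) = 0.038837

3.88%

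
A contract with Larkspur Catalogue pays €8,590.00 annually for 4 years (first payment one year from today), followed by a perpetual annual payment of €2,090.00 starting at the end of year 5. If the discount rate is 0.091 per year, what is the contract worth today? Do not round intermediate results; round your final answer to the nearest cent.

PV of 4-year annuity: €8,590.00 × [1 − (1+0.091)^−4] / 0.091 = 27768.21927
Perpetuity value at year 4: €2,090.00 / 0.091 = 22967.03297
PV of perpetuity: 22967.03297 / (1+0.091)^4 = 16210.85389
Total PV = 27768.21927 + 16210.85389 = 43979.07316

€43979.07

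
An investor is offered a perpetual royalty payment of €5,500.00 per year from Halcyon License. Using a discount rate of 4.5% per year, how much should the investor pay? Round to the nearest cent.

€122222.22

Level perpetuity: PV = C / r = €5,500.00 / 0.045 = €122,222.22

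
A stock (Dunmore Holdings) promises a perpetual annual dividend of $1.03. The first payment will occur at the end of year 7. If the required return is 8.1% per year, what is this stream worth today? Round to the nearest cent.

$7.97

Value at end of year 6: C / r = $1.03 / 0.081 = $12.7160
Discount to today: PV = $12.7160 / (1 + 0.081)^6 = $12.7160 / 1.595711 = $7.97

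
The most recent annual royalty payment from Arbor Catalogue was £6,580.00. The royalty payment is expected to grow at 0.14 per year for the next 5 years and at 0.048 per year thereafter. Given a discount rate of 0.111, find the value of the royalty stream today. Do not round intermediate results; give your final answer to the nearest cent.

D_1 = 7501.20000
D_2 = 8551.36800
D_3 = 9748.55952
D_4 = 11113.35785
D_5 = 12669.22795
Terminal value at year 5: TV = D_5×(1+g_2)/(r−g_2) = 13277.35089/0.063 = 210751.60149
P_0 = D_1/(1+r)^1 + D_2/(1+r)^2 + D_3/(1+r)^3 + D_4/(1+r)^4 + D_5/(1+r)^5 + TV/(1+r)^5
    = 6751.75518 + 6927.99361 + 7108.83233 + 7294.39141 + 7484.79406 + 124508.95519 = 160076.72177

£160076.72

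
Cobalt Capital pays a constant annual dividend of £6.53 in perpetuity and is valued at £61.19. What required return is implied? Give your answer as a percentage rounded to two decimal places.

10.67%

P = C/r ⇒ r = C/P = £6.53/£61.19 = 0.106717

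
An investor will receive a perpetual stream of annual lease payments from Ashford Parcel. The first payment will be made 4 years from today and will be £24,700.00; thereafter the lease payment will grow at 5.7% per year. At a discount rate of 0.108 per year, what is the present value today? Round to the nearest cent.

Value at end of year 3: C₁ / (r − g) = £24,700.00 / (0.108 − 0.057) = £484,313.7255
Discount to today: PV = £484,313.7255 / (1 + 0.108)^3 = £484,313.7255 / 1.360252 = £356,047.14

£356047.14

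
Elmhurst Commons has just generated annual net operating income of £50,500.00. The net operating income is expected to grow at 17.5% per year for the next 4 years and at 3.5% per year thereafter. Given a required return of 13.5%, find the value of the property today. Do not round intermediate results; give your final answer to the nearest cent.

D_1 = 59337.50000
D_2 = 69721.56250
D_3 = 81922.83594
D_4 = 96259.33223
Terminal value at year 4: TV = D_4×(1+g_2)/(r−g_2) = 99628.40885/0.1 = 996284.08854
P_0 = D_1/(1+r)^1 + D_2/(1+r)^2 + D_3/(1+r)^3 + D_4/(1+r)^4 + TV/(1+r)^4
    = 52279.73568 + 54122.19333 + 56029.58340 + 58004.19427 + 600343.41069 = 820779.11738

£820779.12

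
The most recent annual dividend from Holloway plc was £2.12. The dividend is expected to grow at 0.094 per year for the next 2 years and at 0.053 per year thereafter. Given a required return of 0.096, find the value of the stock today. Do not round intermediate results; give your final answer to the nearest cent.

D_1 = 2.31928
D_2 = 2.53729
Terminal value at year 2: TV = D_2×(1+g_2)/(r−g_2) = 2.67177/0.043 = 62.13416
P_0 = D_1/(1+r)^1 + D_2/(1+r)^2 + TV/(1+r)^2
    = 2.11613 + 2.11227 + 51.72605 = 55.95445

£55.95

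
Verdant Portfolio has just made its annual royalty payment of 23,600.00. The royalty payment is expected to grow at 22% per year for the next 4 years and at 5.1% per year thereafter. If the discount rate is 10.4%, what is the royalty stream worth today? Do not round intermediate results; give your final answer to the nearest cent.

819856.30

D_1 = 28792.00000
D_2 = 35126.24000
D_3 = 42854.01280
D_4 = 52281.89562
Terminal value at year 4: TV = D_4×(1+g_2)/(r−g_2) = 54948.27229/0.053 = 1036759.85457
P_0 = D_1/(1+r)^1 + D_2/(1+r)^2 + D_3/(1+r)^3 + D_4/(1+r)^4 + TV/(1+r)^4
    = 26079.71014 + 28819.96954 + 31848.15475 + 35194.51884 + 697913.94899 = 819856.30227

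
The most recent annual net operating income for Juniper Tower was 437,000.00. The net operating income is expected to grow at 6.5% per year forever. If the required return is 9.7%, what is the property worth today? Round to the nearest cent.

14543906.25

D₁ = D₀ × (1 + g) = 437,000.00 × 1.065 = 465,405.0000
Growing perpetuity: P = D₁ / (r − g) = 465,405.0000 / (0.097 − 0.065) = 14,543,906.25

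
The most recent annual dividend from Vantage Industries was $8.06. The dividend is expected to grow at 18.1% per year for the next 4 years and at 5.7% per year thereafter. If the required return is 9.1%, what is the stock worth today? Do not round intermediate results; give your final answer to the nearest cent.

$383.52

D_1 = 9.51886
D_2 = 11.24177
D_3 = 13.27653
D_4 = 15.67959
Terminal value at year 4: TV = D_4×(1+g_2)/(r−g_2) = 16.57332/0.034 = 487.45070
P_0 = D_1/(1+r)^1 + D_2/(1+r)^2 + D_3/(1+r)^3 + D_4/(1+r)^4 + TV/(1+r)^4
    = 8.72489 + 9.44464 + 10.22376 + 11.06715 + 344.05803 = 383.51847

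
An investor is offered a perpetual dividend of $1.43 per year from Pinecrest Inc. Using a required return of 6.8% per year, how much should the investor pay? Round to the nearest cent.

Level perpetuity: PV = C / r = $1.43 / 0.068 = $21.03

$21.03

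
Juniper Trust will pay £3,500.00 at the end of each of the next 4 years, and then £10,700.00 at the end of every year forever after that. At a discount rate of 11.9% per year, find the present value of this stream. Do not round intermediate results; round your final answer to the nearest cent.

£68000.91

PV of 4-year annuity: £3,500.00 × [1 − (1+0.119)^−4] / 0.119 = 10653.15114
Perpetuity value at year 4: £10,700.00 / 0.119 = 89915.96639
PV of perpetuity: 89915.96639 / (1+0.119)^4 = 57347.76147
Total PV = 10653.15114 + 57347.76147 = 68000.91261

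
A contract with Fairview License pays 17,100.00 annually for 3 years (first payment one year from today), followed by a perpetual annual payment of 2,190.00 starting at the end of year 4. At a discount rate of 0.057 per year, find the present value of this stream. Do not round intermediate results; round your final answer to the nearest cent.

78497.91

PV of 3-year annuity: 17,100.00 × [1 − (1+0.057)^−3] / 0.057 = 45963.39927
Perpetuity value at year 3: 2,190.00 / 0.057 = 38421.05263
PV of perpetuity: 38421.05263 / (1+0.057)^3 = 32534.51202
Total PV = 45963.39927 + 32534.51202 = 78497.91130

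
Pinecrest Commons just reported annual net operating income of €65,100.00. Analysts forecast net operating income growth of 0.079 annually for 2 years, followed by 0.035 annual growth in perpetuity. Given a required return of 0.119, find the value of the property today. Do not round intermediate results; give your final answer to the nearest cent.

€869106.05

D_1 = 70242.90000
D_2 = 75792.08910
Terminal value at year 2: TV = D_2×(1+g_2)/(r−g_2) = 78444.81222/0.084 = 933866.81213
P_0 = D_1/(1+r)^1 + D_2/(1+r)^2 + TV/(1+r)^2
    = 62772.92225 + 60529.02870 + 745804.10357 = 869106.05451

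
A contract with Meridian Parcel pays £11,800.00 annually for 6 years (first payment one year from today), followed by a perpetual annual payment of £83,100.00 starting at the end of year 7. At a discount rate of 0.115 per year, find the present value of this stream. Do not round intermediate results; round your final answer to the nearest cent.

PV of 6-year annuity: £11,800.00 × [1 − (1+0.115)^−6] / 0.115 = 49209.46959
Perpetuity value at year 6: £83,100.00 / 0.115 = 722608.69565
PV of perpetuity: 722608.69565 / (1+0.115)^6 = 376057.26150
Total PV = 49209.46959 + 376057.26150 = 425266.73109

£425266.73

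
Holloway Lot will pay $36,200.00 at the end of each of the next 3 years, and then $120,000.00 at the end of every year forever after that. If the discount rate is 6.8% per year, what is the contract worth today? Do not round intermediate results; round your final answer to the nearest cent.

PV of 3-year annuity: $36,200.00 × [1 − (1+0.068)^−3] / 0.068 = 95348.45057
Perpetuity value at year 3: $120,000.00 / 0.068 = 1764705.88235
PV of perpetuity: 1764705.88235 / (1+0.068)^3 = 1448633.67051
Total PV = 95348.45057 + 1448633.67051 = 1543982.12108

$1543982.12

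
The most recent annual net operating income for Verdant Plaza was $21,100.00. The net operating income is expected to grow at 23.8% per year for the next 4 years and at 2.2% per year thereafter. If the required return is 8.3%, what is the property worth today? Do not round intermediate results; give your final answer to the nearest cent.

D_1 = 26121.80000
D_2 = 32338.78840
D_3 = 40035.42004
D_4 = 49563.85001
Terminal value at year 4: TV = D_4×(1+g_2)/(r−g_2) = 50654.25471/0.061 = 830397.61818
P_0 = D_1/(1+r)^1 + D_2/(1+r)^2 + D_3/(1+r)^3 + D_4/(1+r)^4 + TV/(1+r)^4
    = 24119.85226 + 27571.90868 + 31518.02673 + 36028.91698 + 603632.01890 = 722870.72355

$722870.72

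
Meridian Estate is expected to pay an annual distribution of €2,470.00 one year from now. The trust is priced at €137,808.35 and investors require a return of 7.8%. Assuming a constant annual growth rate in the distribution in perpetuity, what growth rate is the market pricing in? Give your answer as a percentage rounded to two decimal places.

P = D₁/(r−g) ⇒ g = r − D₁/P = 0.078 − €2,470.00/€137,808.35 = 0.060077

6.01%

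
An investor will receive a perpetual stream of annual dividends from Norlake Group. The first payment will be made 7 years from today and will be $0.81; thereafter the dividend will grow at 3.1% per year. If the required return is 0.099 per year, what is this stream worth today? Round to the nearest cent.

Value at end of year 6: C₁ / (r − g) = $0.81 / (0.099 − 0.031) = $11.9118
Discount to today: PV = $11.9118 / (1 + 0.099)^6 = $11.9118 / 1.761920 = $6.76

$6.76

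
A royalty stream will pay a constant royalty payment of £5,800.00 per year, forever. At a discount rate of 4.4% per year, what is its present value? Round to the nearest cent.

£131818.18

Level perpetuity: PV = C / r = £5,800.00 / 0.044 = £131,818.18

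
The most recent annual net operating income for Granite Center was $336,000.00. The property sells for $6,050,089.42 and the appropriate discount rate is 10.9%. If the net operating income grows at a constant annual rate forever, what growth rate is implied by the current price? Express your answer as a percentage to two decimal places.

P = D₀(1+g)/(r−g) ⇒ P(r−g) = D₀(1+g) ⇒ g(P+D₀) = P·r − D₀
g = (P·r − D₀)/(P + D₀) = ($6,050,089.42×0.109 − $336,000.00) / ($6,050,089.42 + $336,000.00) = 0.050651

5.07%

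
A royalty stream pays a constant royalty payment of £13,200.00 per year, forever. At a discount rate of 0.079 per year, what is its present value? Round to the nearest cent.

Level perpetuity: PV = C / r = £13,200.00 / 0.079 = £167,088.61

£167088.61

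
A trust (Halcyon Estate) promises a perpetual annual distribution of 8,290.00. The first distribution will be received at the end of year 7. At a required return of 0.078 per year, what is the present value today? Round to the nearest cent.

67724.74

Value at end of year 6: C / r = 8,290.00 / 0.078 = 106,282.0513
Discount to today: PV = 106,282.0513 / (1 + 0.078)^6 = 106,282.0513 / 1.569324 = 67,724.74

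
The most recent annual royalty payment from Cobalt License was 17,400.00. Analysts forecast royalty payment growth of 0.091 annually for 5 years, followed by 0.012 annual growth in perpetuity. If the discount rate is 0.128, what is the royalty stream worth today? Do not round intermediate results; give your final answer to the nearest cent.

207288.45

D_1 = 18983.40000
D_2 = 20710.88940
D_3 = 22595.58034
D_4 = 24651.77815
D_5 = 26895.08996
Terminal value at year 5: TV = D_5×(1+g_2)/(r−g_2) = 27217.83104/0.116 = 234636.47445
P_0 = D_1/(1+r)^1 + D_2/(1+r)^2 + D_3/(1+r)^3 + D_4/(1+r)^4 + D_5/(1+r)^5 + TV/(1+r)^5
    = 16829.25532 + 16277.23187 + 15743.31558 + 15226.91250 + 14727.44817 + 128484.28920 = 207288.45264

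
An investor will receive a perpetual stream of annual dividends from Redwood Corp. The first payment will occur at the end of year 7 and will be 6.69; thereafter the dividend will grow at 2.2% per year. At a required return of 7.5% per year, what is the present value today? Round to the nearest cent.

Value at end of year 6: C₁ / (r − g) = 6.69 / (0.075 − 0.022) = 126.2264
Discount to today: PV = 126.2264 / (1 + 0.075)^6 = 126.2264 / 1.543302 = 81.79

81.79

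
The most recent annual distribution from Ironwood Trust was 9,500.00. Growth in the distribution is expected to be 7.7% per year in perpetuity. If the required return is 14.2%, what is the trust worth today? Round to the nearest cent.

157407.69

D₁ = D₀ × (1 + g) = 9,500.00 × 1.077 = 10,231.5000
Growing perpetuity: P = D₁ / (r − g) = 10,231.5000 / (0.142 − 0.077) = 157,407.69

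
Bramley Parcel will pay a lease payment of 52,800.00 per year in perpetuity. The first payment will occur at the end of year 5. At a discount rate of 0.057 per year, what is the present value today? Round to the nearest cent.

Value at end of year 4: C / r = 52,800.00 / 0.057 = 926,315.7895
Discount to today: PV = 926,315.7895 / (1 + 0.057)^4 = 926,315.7895 / 1.248245 = 742,094.34

742094.34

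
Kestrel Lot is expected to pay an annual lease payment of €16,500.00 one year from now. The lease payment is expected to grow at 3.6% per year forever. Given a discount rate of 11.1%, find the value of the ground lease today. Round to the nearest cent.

Growing perpetuity: P = D₁ / (r − g) = €16,500.0000 / (0.111 − 0.036) = €220,000.00

€220000.00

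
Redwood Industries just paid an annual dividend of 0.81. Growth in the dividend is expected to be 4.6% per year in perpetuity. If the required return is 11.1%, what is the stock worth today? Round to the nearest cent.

13.03

D₁ = D₀ × (1 + g) = 0.81 × 1.046 = 0.8473
Growing perpetuity: P = D₁ / (r − g) = 0.8473 / (0.111 − 0.046) = 13.03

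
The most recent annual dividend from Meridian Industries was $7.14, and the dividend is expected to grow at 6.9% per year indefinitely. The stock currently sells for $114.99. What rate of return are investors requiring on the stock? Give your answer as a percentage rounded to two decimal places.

13.54%

D₁ = $7.14 × 1.069 = $7.6327
P = D₁/(r − g) ⇒ r = D₁/P + g = $7.6327/$114.99 + 0.069 = 0.066377 + 0.069 = 0.135377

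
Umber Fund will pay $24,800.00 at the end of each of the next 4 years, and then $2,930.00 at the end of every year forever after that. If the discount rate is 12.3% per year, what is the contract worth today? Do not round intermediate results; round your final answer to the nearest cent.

$89830.43

PV of 4-year annuity: $24,800.00 × [1 − (1+0.123)^−4] / 0.123 = 74852.78957
Perpetuity value at year 4: $2,930.00 / 0.123 = 23821.13821
PV of perpetuity: 23821.13821 / (1+0.123)^4 = 14977.64331
Total PV = 74852.78957 + 14977.64331 = 89830.43288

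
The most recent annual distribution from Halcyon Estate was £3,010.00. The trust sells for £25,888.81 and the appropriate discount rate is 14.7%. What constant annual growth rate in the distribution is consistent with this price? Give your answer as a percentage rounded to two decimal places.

P = D₀(1+g)/(r−g) ⇒ P(r−g) = D₀(1+g) ⇒ g(P+D₀) = P·r − D₀
g = (P·r − D₀)/(P + D₀) = (£25,888.81×0.147 − £3,010.00) / (£25,888.81 + £3,010.00) = 0.027532

2.75%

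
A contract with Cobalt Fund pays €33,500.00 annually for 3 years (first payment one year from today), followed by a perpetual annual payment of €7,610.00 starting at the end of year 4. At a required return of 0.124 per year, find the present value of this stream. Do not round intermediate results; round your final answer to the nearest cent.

PV of 3-year annuity: €33,500.00 × [1 − (1+0.124)^−3] / 0.124 = 79911.49940
Perpetuity value at year 3: €7,610.00 / 0.124 = 61370.96774
PV of perpetuity: 61370.96774 / (1+0.124)^3 = 43217.93758
Total PV = 79911.49940 + 43217.93758 = 123129.43698

€123129.44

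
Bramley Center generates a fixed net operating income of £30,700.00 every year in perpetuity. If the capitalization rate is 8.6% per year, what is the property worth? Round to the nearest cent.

£356976.74

Level perpetuity: PV = C / r = £30,700.00 / 0.086 = £356,976.74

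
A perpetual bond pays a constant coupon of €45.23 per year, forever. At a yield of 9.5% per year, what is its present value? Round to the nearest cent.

€476.11

Level perpetuity: PV = C / r = €45.23 / 0.095 = €476.11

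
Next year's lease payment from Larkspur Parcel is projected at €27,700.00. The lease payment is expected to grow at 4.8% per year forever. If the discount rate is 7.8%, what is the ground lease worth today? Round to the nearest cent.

Growing perpetuity: P = D₁ / (r − g) = €27,700.0000 / (0.078 − 0.048) = €923,333.33

€923333.33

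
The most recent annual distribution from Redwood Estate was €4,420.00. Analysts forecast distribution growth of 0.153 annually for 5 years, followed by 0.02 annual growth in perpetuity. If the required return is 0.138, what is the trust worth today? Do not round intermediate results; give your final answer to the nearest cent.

D_1 = 5096.26000
D_2 = 5875.98778
D_3 = 6775.01391
D_4 = 7811.59104
D_5 = 9006.76447
Terminal value at year 5: TV = D_5×(1+g_2)/(r−g_2) = 9186.89976/0.118 = 77855.08269
P_0 = D_1/(1+r)^1 + D_2/(1+r)^2 + D_3/(1+r)^3 + D_4/(1+r)^4 + D_5/(1+r)^5 + TV/(1+r)^5
    = 4478.26011 + 4537.28814 + 4597.09422 + 4657.68861 + 4719.08169 + 40792.06209 = 63781.47485

€63781.47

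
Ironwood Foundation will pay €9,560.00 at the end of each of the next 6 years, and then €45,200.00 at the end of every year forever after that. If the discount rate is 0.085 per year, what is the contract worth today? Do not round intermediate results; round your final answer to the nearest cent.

PV of 6-year annuity: €9,560.00 × [1 − (1+0.085)^−6] / 0.085 = 43532.29334
Perpetuity value at year 6: €45,200.00 / 0.085 = 531764.70588
PV of perpetuity: 531764.70588 / (1+0.085)^6 = 325942.56582
Total PV = 43532.29334 + 325942.56582 = 369474.85916

€369474.86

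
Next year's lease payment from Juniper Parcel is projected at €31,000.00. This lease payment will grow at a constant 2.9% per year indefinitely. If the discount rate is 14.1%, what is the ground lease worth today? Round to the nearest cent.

Growing perpetuity: P = D₁ / (r − g) = €31,000.0000 / (0.141 − 0.029) = €276,785.71

€276785.71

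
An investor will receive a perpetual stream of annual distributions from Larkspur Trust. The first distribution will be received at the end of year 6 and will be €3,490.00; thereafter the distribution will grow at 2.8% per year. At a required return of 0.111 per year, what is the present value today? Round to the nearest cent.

€24841.46

Value at end of year 5: C₁ / (r − g) = €3,490.00 / (0.111 − 0.028) = €42,048.1928
Discount to today: PV = €42,048.1928 / (1 + 0.111)^5 = €42,048.1928 / 1.692662 = €24,841.46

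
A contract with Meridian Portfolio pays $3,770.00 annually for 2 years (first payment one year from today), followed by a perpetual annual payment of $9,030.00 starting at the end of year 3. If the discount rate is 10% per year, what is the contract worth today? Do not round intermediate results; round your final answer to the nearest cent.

PV of 2-year annuity: $3,770.00 × [1 − (1+0.1)^−2] / 0.1 = 6542.97521
Perpetuity value at year 2: $9,030.00 / 0.1 = 90300.00000
PV of perpetuity: 90300.00000 / (1+0.1)^2 = 74628.09917
Total PV = 6542.97521 + 74628.09917 = 81171.07438

$81171.07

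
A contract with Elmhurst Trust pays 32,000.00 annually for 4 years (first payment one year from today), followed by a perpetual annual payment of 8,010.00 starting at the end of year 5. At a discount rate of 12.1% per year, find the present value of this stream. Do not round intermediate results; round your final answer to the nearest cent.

PV of 4-year annuity: 32,000.00 × [1 − (1+0.121)^−4] / 0.121 = 96990.82889
Perpetuity value at year 4: 8,010.00 / 0.121 = 66198.34711
PV of perpetuity: 66198.34711 / (1+0.121)^4 = 41920.33025
Total PV = 96990.82889 + 41920.33025 = 138911.15914

138911.16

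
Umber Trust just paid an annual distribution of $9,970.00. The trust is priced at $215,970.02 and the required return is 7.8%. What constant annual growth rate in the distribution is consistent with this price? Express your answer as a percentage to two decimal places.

3.04%

P = D₀(1+g)/(r−g) ⇒ P(r−g) = D₀(1+g) ⇒ g(P+D₀) = P·r − D₀
g = (P·r − D₀)/(P + D₀) = ($215,970.02×0.078 − $9,970.00) / ($215,970.02 + $9,970.00) = 0.030431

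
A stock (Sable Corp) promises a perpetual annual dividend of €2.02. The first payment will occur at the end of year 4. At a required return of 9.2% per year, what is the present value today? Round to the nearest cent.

Value at end of year 3: C / r = €2.02 / 0.092 = €21.9565
Discount to today: PV = €21.9565 / (1 + 0.092)^3 = €21.9565 / 1.302171 = €16.86

€16.86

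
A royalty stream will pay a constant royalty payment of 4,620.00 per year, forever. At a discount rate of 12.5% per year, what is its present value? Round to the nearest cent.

Level perpetuity: PV = C / r = 4,620.00 / 0.125 = 36,960.00

36960.00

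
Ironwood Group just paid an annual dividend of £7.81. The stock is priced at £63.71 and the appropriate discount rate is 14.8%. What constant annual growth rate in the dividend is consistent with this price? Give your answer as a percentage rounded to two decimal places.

P = D₀(1+g)/(r−g) ⇒ P(r−g) = D₀(1+g) ⇒ g(P+D₀) = P·r − D₀
g = (P·r − D₀)/(P + D₀) = (£63.71×0.148 − £7.81) / (£63.71 + £7.81) = 0.022638

2.26%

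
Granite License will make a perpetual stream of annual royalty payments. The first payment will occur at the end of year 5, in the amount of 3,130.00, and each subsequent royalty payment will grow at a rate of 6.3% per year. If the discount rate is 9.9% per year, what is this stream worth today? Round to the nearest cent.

Value at end of year 4: C₁ / (r − g) = 3,130.00 / (0.099 − 0.063) = 86,944.4444
Discount to today: PV = 86,944.4444 / (1 + 0.099)^4 = 86,944.4444 / 1.458783 = 59,600.66

59600.66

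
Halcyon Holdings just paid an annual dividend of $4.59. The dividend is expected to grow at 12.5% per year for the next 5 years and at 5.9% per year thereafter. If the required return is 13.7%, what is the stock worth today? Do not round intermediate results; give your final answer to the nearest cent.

$81.33

D_1 = 5.16375
D_2 = 5.80922
D_3 = 6.53537
D_4 = 7.35229
D_5 = 8.27133
Terminal value at year 5: TV = D_5×(1+g_2)/(r−g_2) = 8.75934/0.078 = 112.29920
P_0 = D_1/(1+r)^1 + D_2/(1+r)^2 + D_3/(1+r)^3 + D_4/(1+r)^4 + D_5/(1+r)^5 + TV/(1+r)^5
    = 4.54156 + 4.49362 + 4.44620 + 4.39927 + 4.35284 + 59.09821 = 81.33171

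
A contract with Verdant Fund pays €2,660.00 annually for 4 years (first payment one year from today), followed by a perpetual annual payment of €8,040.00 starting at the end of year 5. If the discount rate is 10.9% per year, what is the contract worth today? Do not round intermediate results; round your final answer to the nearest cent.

€57034.61

PV of 4-year annuity: €2,660.00 × [1 − (1+0.109)^−4] / 0.109 = 8270.15633
Perpetuity value at year 4: €8,040.00 / 0.109 = 73761.46789
PV of perpetuity: 73761.46789 / (1+0.109)^4 = 48764.45403
Total PV = 8270.15633 + 48764.45403 = 57034.61036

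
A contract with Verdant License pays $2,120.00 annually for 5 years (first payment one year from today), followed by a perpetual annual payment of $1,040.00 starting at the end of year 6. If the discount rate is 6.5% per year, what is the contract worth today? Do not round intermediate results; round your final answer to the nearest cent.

$20488.13

PV of 5-year annuity: $2,120.00 × [1 − (1+0.065)^−5] / 0.065 = 8810.04041
Perpetuity value at year 5: $1,040.00 / 0.065 = 16000.00000
PV of perpetuity: 16000.00000 / (1+0.065)^5 = 11678.09338
Total PV = 8810.04041 + 11678.09338 = 20488.13379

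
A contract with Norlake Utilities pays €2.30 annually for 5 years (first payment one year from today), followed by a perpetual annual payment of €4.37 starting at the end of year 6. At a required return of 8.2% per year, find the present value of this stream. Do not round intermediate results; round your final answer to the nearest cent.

PV of 5-year annuity: €2.30 × [1 − (1+0.082)^−5] / 0.082 = 9.13503
Perpetuity value at year 5: €4.37 / 0.082 = 53.29268
PV of perpetuity: 53.29268 / (1+0.082)^5 = 35.93613
Total PV = 9.13503 + 35.93613 = 45.07116

€45.07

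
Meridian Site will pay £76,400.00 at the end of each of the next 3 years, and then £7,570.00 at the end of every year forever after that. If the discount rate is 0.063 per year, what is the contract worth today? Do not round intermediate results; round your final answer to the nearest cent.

£303125.69

PV of 3-year annuity: £76,400.00 × [1 − (1+0.063)^−3] / 0.063 = 203089.87256
Perpetuity value at year 3: £7,570.00 / 0.063 = 120158.73016
PV of perpetuity: 120158.73016 / (1+0.063)^3 = 100035.82001
Total PV = 203089.87256 + 100035.82001 = 303125.69257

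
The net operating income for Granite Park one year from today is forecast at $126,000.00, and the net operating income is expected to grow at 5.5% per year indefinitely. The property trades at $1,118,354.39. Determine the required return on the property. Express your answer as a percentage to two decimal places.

P = D₁/(r − g) ⇒ r = D₁/P + g = $126,000.0000/$1,118,354.39 + 0.055 = 0.112666 + 0.055 = 0.167666

16.77%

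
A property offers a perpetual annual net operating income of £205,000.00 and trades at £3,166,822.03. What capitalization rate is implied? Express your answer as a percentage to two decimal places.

P = C/r ⇒ r = C/P = £205,000.00/£3,166,822.03 = 0.064734

6.47%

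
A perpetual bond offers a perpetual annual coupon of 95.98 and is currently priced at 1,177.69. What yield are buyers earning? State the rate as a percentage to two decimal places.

P = C/r ⇒ r = C/P = 95.98/1,177.69 = 0.081499

8.15%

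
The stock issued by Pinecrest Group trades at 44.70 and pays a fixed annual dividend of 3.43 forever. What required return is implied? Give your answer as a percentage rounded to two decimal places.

P = C/r ⇒ r = C/P = 3.43/44.70 = 0.076734

7.67%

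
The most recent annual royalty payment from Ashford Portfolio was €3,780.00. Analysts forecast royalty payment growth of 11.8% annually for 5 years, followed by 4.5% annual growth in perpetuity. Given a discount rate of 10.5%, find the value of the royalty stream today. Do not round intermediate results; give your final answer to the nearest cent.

€89377.46

D_1 = 4226.04000
D_2 = 4724.71272
D_3 = 5282.22882
D_4 = 5905.53182
D_5 = 6602.38458
Terminal value at year 5: TV = D_5×(1+g_2)/(r−g_2) = 6899.49188/0.06 = 114991.53138
P_0 = D_1/(1+r)^1 + D_2/(1+r)^2 + D_3/(1+r)^3 + D_4/(1+r)^4 + D_5/(1+r)^5 + TV/(1+r)^5
    = 3824.47059 + 3869.46436 + 3914.98747 + 3961.04615 + 4007.64669 + 69799.84650 = 89377.46175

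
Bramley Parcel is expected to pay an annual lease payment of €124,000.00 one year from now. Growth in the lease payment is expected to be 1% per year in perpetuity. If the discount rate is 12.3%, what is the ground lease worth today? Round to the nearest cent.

Growing perpetuity: P = D₁ / (r − g) = €124,000.0000 / (0.123 − 0.01) = €1,097,345.13

€1097345.13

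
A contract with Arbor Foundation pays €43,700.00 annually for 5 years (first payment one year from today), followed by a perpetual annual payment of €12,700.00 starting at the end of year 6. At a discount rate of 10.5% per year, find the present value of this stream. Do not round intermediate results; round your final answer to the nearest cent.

€236980.99

PV of 5-year annuity: €43,700.00 × [1 − (1+0.105)^−5] / 0.105 = 163562.90437
Perpetuity value at year 5: €12,700.00 / 0.105 = 120952.38095
PV of perpetuity: 120952.38095 / (1+0.105)^5 = 73418.08151
Total PV = 163562.90437 + 73418.08151 = 236980.98588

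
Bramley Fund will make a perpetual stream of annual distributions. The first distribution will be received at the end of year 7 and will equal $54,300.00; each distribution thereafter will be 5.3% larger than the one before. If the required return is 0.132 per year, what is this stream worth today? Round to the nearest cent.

Value at end of year 6: C₁ / (r − g) = $54,300.00 / (0.132 − 0.053) = $687,341.7722
Discount to today: PV = $687,341.7722 / (1 + 0.132)^6 = $687,341.7722 / 2.104159 = $326,658.66

$326658.66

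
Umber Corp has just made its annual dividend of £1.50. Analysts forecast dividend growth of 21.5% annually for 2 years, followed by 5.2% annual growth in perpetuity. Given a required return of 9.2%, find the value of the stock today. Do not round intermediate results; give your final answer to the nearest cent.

D_1 = 1.82250
D_2 = 2.21434
Terminal value at year 2: TV = D_2×(1+g_2)/(r−g_2) = 2.32948/0.04 = 58.23708
P_0 = D_1/(1+r)^1 + D_2/(1+r)^2 + TV/(1+r)^2
    = 1.66896 + 1.85694 + 48.83760 = 52.36350

£52.36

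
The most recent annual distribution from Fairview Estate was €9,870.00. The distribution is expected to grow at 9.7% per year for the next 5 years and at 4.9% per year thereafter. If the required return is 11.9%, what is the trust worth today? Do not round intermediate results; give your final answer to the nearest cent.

€180444.29

D_1 = 10827.39000
D_2 = 11877.64683
D_3 = 13029.77857
D_4 = 14293.66709
D_5 = 15680.15280
Terminal value at year 5: TV = D_5×(1+g_2)/(r−g_2) = 16448.48029/0.07 = 234978.28985
P_0 = D_1/(1+r)^1 + D_2/(1+r)^2 + D_3/(1+r)^3 + D_4/(1+r)^4 + D_5/(1+r)^5 + TV/(1+r)^5
    = 9675.95174 + 9485.71855 + 9299.22543 + 9116.39883 + 8937.16668 + 133929.82645 = 180444.28770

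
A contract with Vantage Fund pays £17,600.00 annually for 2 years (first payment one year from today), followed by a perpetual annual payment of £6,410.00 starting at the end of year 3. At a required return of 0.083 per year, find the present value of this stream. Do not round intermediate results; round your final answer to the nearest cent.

£97101.87

PV of 2-year annuity: £17,600.00 × [1 − (1+0.083)^−2] / 0.083 = 31256.83675
Perpetuity value at year 2: £6,410.00 / 0.083 = 77228.91566
PV of perpetuity: 77228.91566 / (1+0.083)^2 = 65845.03364
Total PV = 31256.83675 + 65845.03364 = 97101.87039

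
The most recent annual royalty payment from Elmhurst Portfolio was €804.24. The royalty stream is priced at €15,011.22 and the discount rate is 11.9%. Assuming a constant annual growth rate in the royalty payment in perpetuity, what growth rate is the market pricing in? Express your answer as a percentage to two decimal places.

P = D₀(1+g)/(r−g) ⇒ P(r−g) = D₀(1+g) ⇒ g(P+D₀) = P·r − D₀
g = (P·r − D₀)/(P + D₀) = (€15,011.22×0.119 − €804.24) / (€15,011.22 + €804.24) = 0.062097

6.21%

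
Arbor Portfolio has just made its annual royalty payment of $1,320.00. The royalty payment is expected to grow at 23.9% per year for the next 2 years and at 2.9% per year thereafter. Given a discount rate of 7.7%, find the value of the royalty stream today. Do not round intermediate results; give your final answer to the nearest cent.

D_1 = 1635.48000
D_2 = 2026.35972
Terminal value at year 2: TV = D_2×(1+g_2)/(r−g_2) = 2085.12415/0.048 = 43440.08650
P_0 = D_1/(1+r)^1 + D_2/(1+r)^2 + TV/(1+r)^2
    = 1518.55153 + 1746.96875 + 37450.64267 = 40716.16295

$40716.16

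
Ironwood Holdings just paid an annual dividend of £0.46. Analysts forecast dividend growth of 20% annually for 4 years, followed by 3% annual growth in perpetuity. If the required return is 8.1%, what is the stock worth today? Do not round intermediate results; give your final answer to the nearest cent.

£16.51

D_1 = 0.55200
D_2 = 0.66240
D_3 = 0.79488
D_4 = 0.95386
Terminal value at year 4: TV = D_4×(1+g_2)/(r−g_2) = 0.98247/0.051 = 19.26415
P_0 = D_1/(1+r)^1 + D_2/(1+r)^2 + D_3/(1+r)^3 + D_4/(1+r)^4 + TV/(1+r)^4
    = 0.51064 + 0.56685 + 0.62925 + 0.69852 + 14.10740 = 16.51267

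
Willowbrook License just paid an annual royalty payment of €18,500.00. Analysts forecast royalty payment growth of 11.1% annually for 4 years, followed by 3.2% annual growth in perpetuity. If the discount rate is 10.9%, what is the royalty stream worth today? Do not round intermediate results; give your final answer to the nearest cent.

D_1 = 20553.50000
D_2 = 22834.93850
D_3 = 25369.61667
D_4 = 28185.64412
Terminal value at year 4: TV = D_4×(1+g_2)/(r−g_2) = 29087.58474/0.077 = 377760.84073
P_0 = D_1/(1+r)^1 + D_2/(1+r)^2 + D_3/(1+r)^3 + D_4/(1+r)^4 + TV/(1+r)^4
    = 18533.36339 + 18566.78695 + 18600.27079 + 18633.81501 + 249741.52061 = 324075.75674

€324075.76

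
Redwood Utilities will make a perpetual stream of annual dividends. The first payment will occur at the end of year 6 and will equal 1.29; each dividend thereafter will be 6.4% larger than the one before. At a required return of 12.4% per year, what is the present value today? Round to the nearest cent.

11.98

Value at end of year 5: C₁ / (r − g) = 1.29 / (0.124 − 0.064) = 21.5000
Discount to today: PV = 21.5000 / (1 + 0.124)^5 = 21.5000 / 1.794038 = 11.98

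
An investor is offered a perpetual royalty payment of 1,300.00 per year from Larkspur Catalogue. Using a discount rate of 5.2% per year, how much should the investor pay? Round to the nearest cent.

Level perpetuity: PV = C / r = 1,300.00 / 0.052 = 25,000.00

25000.00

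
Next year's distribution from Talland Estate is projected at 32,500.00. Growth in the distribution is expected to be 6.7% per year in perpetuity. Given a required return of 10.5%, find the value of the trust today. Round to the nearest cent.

Growing perpetuity: P = D₁ / (r − g) = 32,500.0000 / (0.105 − 0.067) = 855,263.16

855263.16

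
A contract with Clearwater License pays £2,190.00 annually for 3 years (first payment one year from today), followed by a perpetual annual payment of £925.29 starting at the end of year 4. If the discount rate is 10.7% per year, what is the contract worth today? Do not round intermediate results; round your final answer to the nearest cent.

PV of 3-year annuity: £2,190.00 × [1 − (1+0.107)^−3] / 0.107 = 5379.78307
Perpetuity value at year 3: £925.29 / 0.107 = 8647.57009
PV of perpetuity: 8647.57009 / (1+0.107)^3 = 6374.57490
Total PV = 5379.78307 + 6374.57490 = 11754.35797

£11754.36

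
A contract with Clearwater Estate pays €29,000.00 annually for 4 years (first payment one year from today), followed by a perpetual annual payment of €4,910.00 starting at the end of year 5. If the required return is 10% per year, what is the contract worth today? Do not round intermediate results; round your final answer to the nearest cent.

€125462.06

PV of 4-year annuity: €29,000.00 × [1 − (1+0.1)^−4] / 0.1 = 91926.09794
Perpetuity value at year 4: €4,910.00 / 0.1 = 49100.00000
PV of perpetuity: 49100.00000 / (1+0.1)^4 = 33535.96066
Total PV = 91926.09794 + 33535.96066 = 125462.05860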